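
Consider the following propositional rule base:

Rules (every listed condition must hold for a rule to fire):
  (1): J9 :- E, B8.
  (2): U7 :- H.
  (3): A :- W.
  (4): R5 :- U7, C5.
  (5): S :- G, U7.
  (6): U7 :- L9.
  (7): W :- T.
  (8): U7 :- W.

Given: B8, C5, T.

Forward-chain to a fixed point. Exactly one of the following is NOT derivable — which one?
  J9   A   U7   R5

J9

Round 1 — (7), derive W.
Round 2 — (3), (8), derive A, U7.
Round 3 — (4), derive R5.
Derived: A (round 2), U7 (round 2), R5 (round 3). J9 never appears in any round.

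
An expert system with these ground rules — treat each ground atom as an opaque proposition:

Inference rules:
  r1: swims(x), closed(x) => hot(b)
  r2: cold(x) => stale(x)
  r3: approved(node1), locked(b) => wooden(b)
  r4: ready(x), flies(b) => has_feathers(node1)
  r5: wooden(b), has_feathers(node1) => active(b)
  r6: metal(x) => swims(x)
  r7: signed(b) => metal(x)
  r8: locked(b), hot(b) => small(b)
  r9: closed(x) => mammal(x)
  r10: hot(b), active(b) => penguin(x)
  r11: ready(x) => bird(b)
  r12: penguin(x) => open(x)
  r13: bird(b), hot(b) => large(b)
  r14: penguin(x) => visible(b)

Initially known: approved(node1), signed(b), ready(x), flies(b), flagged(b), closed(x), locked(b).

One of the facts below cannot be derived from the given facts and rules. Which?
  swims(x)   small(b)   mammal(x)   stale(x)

stale(x)

Round 1: r3 [approved(node1), locked(b) => wooden(b)]; r4 [ready(x), flies(b) => has_feathers(node1)]; r7 [signed(b) => metal(x)]; r9 [closed(x) => mammal(x)]; r11 [ready(x) => bird(b)]. New: wooden(b), has_feathers(node1), metal(x), mammal(x), bird(b).
Round 2: r5 [wooden(b), has_feathers(node1) => active(b)]; r6 [metal(x) => swims(x)]. New: active(b), swims(x).
Round 3: r1 [swims(x), closed(x) => hot(b)]. New: hot(b).
Round 4: r8 [locked(b), hot(b) => small(b)]; r10 [hot(b), active(b) => penguin(x)]; r13 [bird(b), hot(b) => large(b)]. New: small(b), penguin(x), large(b).
Round 5: r12 [penguin(x) => open(x)]; r14 [penguin(x) => visible(b)]. New: open(x), visible(b).
Derived: mammal(x) (round 1), small(b) (round 4), swims(x) (round 2). stale(x) never appears in any round.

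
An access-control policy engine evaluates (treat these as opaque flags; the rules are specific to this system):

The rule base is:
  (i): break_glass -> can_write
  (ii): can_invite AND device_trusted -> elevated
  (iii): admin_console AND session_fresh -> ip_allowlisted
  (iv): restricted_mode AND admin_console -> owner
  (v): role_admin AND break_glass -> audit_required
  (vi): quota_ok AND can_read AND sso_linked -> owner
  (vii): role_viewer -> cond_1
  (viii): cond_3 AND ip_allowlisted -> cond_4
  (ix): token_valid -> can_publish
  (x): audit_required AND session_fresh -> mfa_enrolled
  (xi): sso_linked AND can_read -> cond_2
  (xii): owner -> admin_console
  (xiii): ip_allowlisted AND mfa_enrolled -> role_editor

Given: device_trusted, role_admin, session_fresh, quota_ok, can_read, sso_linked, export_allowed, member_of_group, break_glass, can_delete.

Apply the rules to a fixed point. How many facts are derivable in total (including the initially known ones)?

Round 1 — (i), (v), (vi), (xi), derive can_write, audit_required, owner, cond_2.
Round 2 — (x), (xii), derive mfa_enrolled, admin_console.
Round 3 — (iii), derive ip_allowlisted.
Round 4 — (xiii), derive role_editor.
Closure: {admin_console, audit_required, break_glass, can_delete, can_read, can_write, cond_2, device_trusted, export_allowed, ip_allowlisted, member_of_group, mfa_enrolled, owner, quota_ok, role_admin, role_editor, session_fresh, sso_linked} — 18 facts.

18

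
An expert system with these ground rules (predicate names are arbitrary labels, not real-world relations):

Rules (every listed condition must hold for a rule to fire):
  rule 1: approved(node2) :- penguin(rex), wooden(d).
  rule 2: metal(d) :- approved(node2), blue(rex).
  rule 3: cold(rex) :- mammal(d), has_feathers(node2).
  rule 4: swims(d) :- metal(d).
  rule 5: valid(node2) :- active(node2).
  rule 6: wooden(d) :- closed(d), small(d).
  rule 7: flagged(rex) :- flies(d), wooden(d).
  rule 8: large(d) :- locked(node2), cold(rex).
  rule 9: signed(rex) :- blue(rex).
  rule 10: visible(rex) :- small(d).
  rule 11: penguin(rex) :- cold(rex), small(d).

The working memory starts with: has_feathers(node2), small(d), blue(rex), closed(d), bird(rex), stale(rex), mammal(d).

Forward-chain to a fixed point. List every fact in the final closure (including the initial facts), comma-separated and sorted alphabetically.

[1] rule 3 [cold(rex) :- mammal(d), has_feathers(node2).]; rule 6 [wooden(d) :- closed(d), small(d).]; rule 9 [signed(rex) :- blue(rex).]; rule 10 [visible(rex) :- small(d).]. ⇒ new: cold(rex), wooden(d), signed(rex), visible(rex).
[2] rule 11 [penguin(rex) :- cold(rex), small(d).]. ⇒ new: penguin(rex).
[3] rule 1 [approved(node2) :- penguin(rex), wooden(d).]. ⇒ new: approved(node2).
[4] rule 2 [metal(d) :- approved(node2), blue(rex).]. ⇒ new: metal(d).
[5] rule 4 [swims(d) :- metal(d).]. ⇒ new: swims(d).

approved(node2), bird(rex), blue(rex), closed(d), cold(rex), has_feathers(node2), mammal(d), metal(d), penguin(rex), signed(rex), small(d), stale(rex), swims(d), visible(rex), wooden(d)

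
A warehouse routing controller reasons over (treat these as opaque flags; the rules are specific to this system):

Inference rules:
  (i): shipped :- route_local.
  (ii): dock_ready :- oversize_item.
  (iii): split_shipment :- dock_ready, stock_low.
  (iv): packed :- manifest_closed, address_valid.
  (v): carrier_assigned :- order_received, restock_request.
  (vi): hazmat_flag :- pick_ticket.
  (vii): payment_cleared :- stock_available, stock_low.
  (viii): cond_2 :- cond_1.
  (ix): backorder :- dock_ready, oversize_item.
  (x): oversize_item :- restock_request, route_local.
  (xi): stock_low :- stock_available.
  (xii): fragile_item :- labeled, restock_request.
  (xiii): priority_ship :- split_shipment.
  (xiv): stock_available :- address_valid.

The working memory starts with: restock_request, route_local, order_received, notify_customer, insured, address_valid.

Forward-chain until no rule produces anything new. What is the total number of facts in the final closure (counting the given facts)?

16

Round 1 — (i), (v), (x), (xiv), derive shipped, carrier_assigned, oversize_item, stock_available.
Round 2 — (ii), (xi), derive dock_ready, stock_low.
Round 3 — (iii), (vii), (ix), derive split_shipment, payment_cleared, backorder.
Round 4 — (xiii), derive priority_ship.
Closure: {address_valid, backorder, carrier_assigned, dock_ready, insured, notify_customer, order_received, oversize_item, payment_cleared, priority_ship, restock_request, route_local, shipped, split_shipment, stock_available, stock_low} — 16 facts.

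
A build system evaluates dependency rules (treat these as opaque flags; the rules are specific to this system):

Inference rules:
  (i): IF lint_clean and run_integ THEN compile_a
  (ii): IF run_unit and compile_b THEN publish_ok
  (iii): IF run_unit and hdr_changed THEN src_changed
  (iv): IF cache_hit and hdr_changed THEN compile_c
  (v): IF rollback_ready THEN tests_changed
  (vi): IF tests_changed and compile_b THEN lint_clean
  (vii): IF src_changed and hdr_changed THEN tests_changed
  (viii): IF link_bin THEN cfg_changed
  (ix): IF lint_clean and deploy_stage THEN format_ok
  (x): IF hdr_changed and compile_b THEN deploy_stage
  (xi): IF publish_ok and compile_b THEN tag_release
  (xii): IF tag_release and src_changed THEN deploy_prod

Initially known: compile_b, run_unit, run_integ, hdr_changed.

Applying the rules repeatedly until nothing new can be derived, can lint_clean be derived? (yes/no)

yes

Round 1: (ii) [IF run_unit and compile_b THEN publish_ok]; (iii) [IF run_unit and hdr_changed THEN src_changed]; (x) [IF hdr_changed and compile_b THEN deploy_stage]. New: publish_ok, src_changed, deploy_stage.
Round 2: (vii) [IF src_changed and hdr_changed THEN tests_changed]; (xi) [IF publish_ok and compile_b THEN tag_release]. New: tests_changed, tag_release.
Round 3: (vi) [IF tests_changed and compile_b THEN lint_clean]; (xii) [IF tag_release and src_changed THEN deploy_prod]. New: lint_clean, deploy_prod.
Round 4: (i) [IF lint_clean and run_integ THEN compile_a]; (ix) [IF lint_clean and deploy_stage THEN format_ok]. New: compile_a, format_ok.
lint_clean appears in round 3, so it is derivable.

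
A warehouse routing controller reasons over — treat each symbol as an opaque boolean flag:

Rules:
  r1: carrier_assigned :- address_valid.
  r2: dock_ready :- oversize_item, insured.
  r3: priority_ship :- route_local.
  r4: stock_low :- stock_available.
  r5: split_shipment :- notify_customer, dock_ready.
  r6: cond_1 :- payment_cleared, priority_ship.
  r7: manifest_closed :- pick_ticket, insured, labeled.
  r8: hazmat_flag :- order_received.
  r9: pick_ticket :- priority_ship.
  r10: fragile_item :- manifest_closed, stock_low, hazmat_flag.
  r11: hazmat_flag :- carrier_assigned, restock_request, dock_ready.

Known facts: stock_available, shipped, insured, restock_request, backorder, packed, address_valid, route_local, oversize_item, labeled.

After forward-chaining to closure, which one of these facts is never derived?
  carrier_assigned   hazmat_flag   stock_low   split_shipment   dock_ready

Round 1: r1 [carrier_assigned :- address_valid.]; r2 [dock_ready :- oversize_item, insured.]; r3 [priority_ship :- route_local.]; r4 [stock_low :- stock_available.]. Adds carrier_assigned, dock_ready, priority_ship, stock_low.
Round 2: r9 [pick_ticket :- priority_ship.]; r11 [hazmat_flag :- carrier_assigned, restock_request, dock_ready.]. Adds pick_ticket, hazmat_flag.
Round 3: r7 [manifest_closed :- pick_ticket, insured, labeled.]. Adds manifest_closed.
Round 4: r10 [fragile_item :- manifest_closed, stock_low, hazmat_flag.]. Adds fragile_item.
Derived: dock_ready (round 1), stock_low (round 1), hazmat_flag (round 2), carrier_assigned (round 1). split_shipment never appears in any round.

split_shipment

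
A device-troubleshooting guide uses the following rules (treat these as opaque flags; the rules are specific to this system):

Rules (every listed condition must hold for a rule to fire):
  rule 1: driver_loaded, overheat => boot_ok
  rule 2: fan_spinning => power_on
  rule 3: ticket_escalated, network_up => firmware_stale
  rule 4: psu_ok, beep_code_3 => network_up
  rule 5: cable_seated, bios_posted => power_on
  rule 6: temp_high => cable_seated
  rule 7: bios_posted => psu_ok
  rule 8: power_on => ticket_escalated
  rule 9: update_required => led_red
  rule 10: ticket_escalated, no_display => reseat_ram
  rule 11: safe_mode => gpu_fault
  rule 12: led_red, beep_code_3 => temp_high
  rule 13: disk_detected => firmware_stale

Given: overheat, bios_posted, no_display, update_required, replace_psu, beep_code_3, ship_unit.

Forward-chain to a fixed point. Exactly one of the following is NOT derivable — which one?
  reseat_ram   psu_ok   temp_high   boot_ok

Round 1 fires rule 7, rule 9, giving psu_ok, led_red.
Round 2 fires rule 4, rule 12, giving network_up, temp_high.
Round 3 fires rule 6, giving cable_seated.
Round 4 fires rule 5, giving power_on.
Round 5 fires rule 8, giving ticket_escalated.
Round 6 fires rule 3, rule 10, giving firmware_stale, reseat_ram.
Derived: psu_ok (round 1), temp_high (round 2), reseat_ram (round 6). boot_ok never appears in any round.

boot_ok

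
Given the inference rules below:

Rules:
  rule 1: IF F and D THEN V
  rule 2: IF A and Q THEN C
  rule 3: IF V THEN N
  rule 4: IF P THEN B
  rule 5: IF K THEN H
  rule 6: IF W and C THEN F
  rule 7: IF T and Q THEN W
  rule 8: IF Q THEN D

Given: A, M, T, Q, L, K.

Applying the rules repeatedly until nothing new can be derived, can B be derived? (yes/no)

[1] rule 2 [IF A and Q THEN C]; rule 5 [IF K THEN H]; rule 7 [IF T and Q THEN W]; rule 8 [IF Q THEN D]. ⇒ new: C, H, W, D.
[2] rule 6 [IF W and C THEN F]. ⇒ new: F.
[3] rule 1 [IF F and D THEN V]. ⇒ new: V.
[4] rule 3 [IF V THEN N]. ⇒ new: N.
Fixed point reached. B is concluded only by rule 4; rule 4 needs P (never derived).

no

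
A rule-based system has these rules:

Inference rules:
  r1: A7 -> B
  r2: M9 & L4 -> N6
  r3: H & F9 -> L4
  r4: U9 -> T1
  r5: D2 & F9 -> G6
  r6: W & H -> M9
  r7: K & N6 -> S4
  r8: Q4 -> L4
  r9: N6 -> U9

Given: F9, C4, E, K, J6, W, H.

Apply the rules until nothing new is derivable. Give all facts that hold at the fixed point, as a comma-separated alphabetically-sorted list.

C4, E, F9, H, J6, K, L4, M9, N6, S4, T1, U9, W

Round 1 fires r3, r6, giving L4, M9.
Round 2 fires r2, giving N6.
Round 3 fires r7, r9, giving S4, U9.
Round 4 fires r4, giving T1.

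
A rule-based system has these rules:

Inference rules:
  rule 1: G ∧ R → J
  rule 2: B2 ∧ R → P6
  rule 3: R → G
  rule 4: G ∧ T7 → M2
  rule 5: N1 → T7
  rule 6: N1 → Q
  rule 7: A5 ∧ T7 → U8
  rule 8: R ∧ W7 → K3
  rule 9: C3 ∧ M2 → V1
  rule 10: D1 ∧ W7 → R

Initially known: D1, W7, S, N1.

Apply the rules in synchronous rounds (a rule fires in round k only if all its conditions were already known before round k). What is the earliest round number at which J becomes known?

3

Round 1 — rule 5, rule 6, rule 10, derive T7, Q, R.
Round 2 — rule 3, rule 8, derive G, K3.
Round 3 — rule 1, rule 4, derive J, M2.
J first appears in round 3.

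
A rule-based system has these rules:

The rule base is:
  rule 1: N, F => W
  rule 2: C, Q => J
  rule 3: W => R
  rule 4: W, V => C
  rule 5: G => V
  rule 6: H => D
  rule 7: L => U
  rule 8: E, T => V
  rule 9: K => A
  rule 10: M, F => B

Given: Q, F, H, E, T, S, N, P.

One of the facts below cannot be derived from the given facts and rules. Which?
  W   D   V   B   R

B

[1] rule 1 [N, F => W]; rule 6 [H => D]; rule 8 [E, T => V]. ⇒ new: W, D, V.
[2] rule 3 [W => R]; rule 4 [W, V => C]. ⇒ new: R, C.
[3] rule 2 [C, Q => J]. ⇒ new: J.
Derived: W (round 1), D (round 1), R (round 2), V (round 1). B never appears in any round.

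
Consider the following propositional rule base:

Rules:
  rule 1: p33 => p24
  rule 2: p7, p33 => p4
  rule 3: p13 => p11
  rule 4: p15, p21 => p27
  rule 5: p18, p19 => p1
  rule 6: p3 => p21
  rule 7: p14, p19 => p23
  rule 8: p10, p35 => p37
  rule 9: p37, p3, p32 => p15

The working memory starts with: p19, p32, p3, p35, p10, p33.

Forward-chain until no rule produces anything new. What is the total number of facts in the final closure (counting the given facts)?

11

Round 1: rule 1 [p33 => p24]; rule 6 [p3 => p21]; rule 8 [p10, p35 => p37]. Adds p24, p21, p37.
Round 2: rule 9 [p37, p3, p32 => p15]. Adds p15.
Round 3: rule 4 [p15, p21 => p27]. Adds p27.
Closure: {p10, p15, p19, p21, p24, p27, p3, p32, p33, p35, p37} — 11 facts.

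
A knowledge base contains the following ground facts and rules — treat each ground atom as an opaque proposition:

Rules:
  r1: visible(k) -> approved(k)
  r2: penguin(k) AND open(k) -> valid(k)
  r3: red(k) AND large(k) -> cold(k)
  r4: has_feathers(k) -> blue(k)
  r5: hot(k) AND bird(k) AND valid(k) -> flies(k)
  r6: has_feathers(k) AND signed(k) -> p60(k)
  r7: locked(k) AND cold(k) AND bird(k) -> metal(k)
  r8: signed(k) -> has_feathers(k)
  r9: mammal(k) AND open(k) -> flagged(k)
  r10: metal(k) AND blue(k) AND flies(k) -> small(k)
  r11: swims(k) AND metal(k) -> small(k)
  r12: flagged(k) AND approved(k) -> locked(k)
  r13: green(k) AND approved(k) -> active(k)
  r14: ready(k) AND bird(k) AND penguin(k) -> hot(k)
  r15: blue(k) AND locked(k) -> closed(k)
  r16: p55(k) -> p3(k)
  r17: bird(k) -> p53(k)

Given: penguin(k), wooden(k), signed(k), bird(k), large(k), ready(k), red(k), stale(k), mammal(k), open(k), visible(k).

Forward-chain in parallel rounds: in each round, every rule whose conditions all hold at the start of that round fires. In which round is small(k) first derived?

[1] r1 [visible(k) -> approved(k)]; r2 [penguin(k) AND open(k) -> valid(k)]; r3 [red(k) AND large(k) -> cold(k)]; r8 [signed(k) -> has_feathers(k)]; r9 [mammal(k) AND open(k) -> flagged(k)]; r14 [ready(k) AND bird(k) AND penguin(k) -> hot(k)]; r17 [bird(k) -> p53(k)]. ⇒ new: approved(k), valid(k), cold(k), has_feathers(k), flagged(k), hot(k), p53(k).
[2] r4 [has_feathers(k) -> blue(k)]; r5 [hot(k) AND bird(k) AND valid(k) -> flies(k)]; r6 [has_feathers(k) AND signed(k) -> p60(k)]; r12 [flagged(k) AND approved(k) -> locked(k)]. ⇒ new: blue(k), flies(k), p60(k), locked(k).
[3] r7 [locked(k) AND cold(k) AND bird(k) -> metal(k)]; r15 [blue(k) AND locked(k) -> closed(k)]. ⇒ new: metal(k), closed(k).
[4] r10 [metal(k) AND blue(k) AND flies(k) -> small(k)]. ⇒ new: small(k).
small(k) first appears in round 4.

4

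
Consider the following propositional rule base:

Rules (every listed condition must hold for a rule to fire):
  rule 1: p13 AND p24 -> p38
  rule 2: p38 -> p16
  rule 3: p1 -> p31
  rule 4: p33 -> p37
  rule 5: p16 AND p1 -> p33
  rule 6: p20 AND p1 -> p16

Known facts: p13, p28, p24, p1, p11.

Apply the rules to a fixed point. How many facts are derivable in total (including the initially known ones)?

Round 1 — rule 1, rule 3, derive p38, p31.
Round 2 — rule 2, derive p16.
Round 3 — rule 5, derive p33.
Round 4 — rule 4, derive p37.
Closure: {p1, p11, p13, p16, p24, p28, p31, p33, p37, p38} — 10 facts.

10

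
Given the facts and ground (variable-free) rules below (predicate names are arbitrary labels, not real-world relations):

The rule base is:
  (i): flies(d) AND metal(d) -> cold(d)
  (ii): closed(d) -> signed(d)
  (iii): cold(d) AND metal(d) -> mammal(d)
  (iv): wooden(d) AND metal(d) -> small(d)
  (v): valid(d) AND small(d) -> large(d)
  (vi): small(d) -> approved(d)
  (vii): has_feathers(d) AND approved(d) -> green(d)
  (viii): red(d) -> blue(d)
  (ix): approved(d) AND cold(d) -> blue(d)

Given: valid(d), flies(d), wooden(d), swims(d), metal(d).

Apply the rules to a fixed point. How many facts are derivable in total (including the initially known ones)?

Round 1 — (i), (iv), derive cold(d), small(d).
Round 2 — (iii), (v), (vi), derive mammal(d), large(d), approved(d).
Round 3 — (ix), derive blue(d).
Closure: {approved(d), blue(d), cold(d), flies(d), large(d), mammal(d), metal(d), small(d), swims(d), valid(d), wooden(d)} — 11 facts.

11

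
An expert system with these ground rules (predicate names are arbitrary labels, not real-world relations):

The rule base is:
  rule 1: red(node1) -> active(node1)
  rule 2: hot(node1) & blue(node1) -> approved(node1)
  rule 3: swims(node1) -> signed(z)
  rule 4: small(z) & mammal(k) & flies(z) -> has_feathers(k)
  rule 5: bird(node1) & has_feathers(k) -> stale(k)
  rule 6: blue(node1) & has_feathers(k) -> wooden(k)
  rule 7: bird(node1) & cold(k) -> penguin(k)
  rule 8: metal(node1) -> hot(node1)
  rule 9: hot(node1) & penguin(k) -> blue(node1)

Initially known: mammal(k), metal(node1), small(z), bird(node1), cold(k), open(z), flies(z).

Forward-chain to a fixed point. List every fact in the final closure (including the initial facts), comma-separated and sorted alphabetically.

Round 1: rule 4 [small(z) & mammal(k) & flies(z) -> has_feathers(k)]; rule 7 [bird(node1) & cold(k) -> penguin(k)]; rule 8 [metal(node1) -> hot(node1)]. Adds has_feathers(k), penguin(k), hot(node1).
Round 2: rule 5 [bird(node1) & has_feathers(k) -> stale(k)]; rule 9 [hot(node1) & penguin(k) -> blue(node1)]. Adds stale(k), blue(node1).
Round 3: rule 2 [hot(node1) & blue(node1) -> approved(node1)]; rule 6 [blue(node1) & has_feathers(k) -> wooden(k)]. Adds approved(node1), wooden(k).

approved(node1), bird(node1), blue(node1), cold(k), flies(z), has_feathers(k), hot(node1), mammal(k), metal(node1), open(z), penguin(k), small(z), stale(k), wooden(k)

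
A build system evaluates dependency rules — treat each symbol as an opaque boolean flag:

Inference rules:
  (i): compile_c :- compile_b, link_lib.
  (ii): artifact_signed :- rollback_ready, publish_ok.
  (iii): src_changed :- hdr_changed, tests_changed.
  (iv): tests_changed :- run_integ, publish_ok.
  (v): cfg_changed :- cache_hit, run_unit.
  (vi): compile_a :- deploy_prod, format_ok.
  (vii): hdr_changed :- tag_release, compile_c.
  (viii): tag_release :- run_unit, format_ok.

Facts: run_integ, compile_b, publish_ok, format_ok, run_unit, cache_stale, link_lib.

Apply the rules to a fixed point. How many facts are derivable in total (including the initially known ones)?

12

Round 1 fires (i), (iv), (viii), giving compile_c, tests_changed, tag_release.
Round 2 fires (vii), giving hdr_changed.
Round 3 fires (iii), giving src_changed.
Closure: {cache_stale, compile_b, compile_c, format_ok, hdr_changed, link_lib, publish_ok, run_integ, run_unit, src_changed, tag_release, tests_changed} — 12 facts.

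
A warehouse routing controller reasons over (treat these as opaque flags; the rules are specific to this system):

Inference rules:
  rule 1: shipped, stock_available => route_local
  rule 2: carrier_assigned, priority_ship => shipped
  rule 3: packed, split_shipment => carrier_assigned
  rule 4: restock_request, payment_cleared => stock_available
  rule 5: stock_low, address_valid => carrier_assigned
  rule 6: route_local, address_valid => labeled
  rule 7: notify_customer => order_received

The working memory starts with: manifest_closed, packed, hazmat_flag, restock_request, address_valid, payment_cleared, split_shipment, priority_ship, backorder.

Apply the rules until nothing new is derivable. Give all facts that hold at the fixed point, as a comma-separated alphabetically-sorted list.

address_valid, backorder, carrier_assigned, hazmat_flag, labeled, manifest_closed, packed, payment_cleared, priority_ship, restock_request, route_local, shipped, split_shipment, stock_available

Round 1: rule 3 [packed, split_shipment => carrier_assigned]; rule 4 [restock_request, payment_cleared => stock_available]. Adds carrier_assigned, stock_available.
Round 2: rule 2 [carrier_assigned, priority_ship => shipped]. Adds shipped.
Round 3: rule 1 [shipped, stock_available => route_local]. Adds route_local.
Round 4: rule 6 [route_local, address_valid => labeled]. Adds labeled.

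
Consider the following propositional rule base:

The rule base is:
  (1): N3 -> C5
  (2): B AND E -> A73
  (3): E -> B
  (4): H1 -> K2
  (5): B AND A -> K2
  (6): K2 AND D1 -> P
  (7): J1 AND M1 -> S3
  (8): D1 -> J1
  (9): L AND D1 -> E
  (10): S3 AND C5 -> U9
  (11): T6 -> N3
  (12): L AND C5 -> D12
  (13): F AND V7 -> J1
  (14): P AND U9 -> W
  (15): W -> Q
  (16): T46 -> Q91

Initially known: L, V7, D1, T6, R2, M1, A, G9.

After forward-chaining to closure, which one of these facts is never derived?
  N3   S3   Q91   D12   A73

Q91

[1] (8) [D1 -> J1]; (9) [L AND D1 -> E]; (11) [T6 -> N3]. ⇒ new: J1, E, N3.
[2] (1) [N3 -> C5]; (3) [E -> B]; (7) [J1 AND M1 -> S3]. ⇒ new: C5, B, S3.
[3] (2) [B AND E -> A73]; (5) [B AND A -> K2]; (10) [S3 AND C5 -> U9]; (12) [L AND C5 -> D12]. ⇒ new: A73, K2, U9, D12.
[4] (6) [K2 AND D1 -> P]. ⇒ new: P.
[5] (14) [P AND U9 -> W]. ⇒ new: W.
[6] (15) [W -> Q]. ⇒ new: Q.
Derived: D12 (round 3), N3 (round 1), A73 (round 3), S3 (round 2). Q91 never appears in any round.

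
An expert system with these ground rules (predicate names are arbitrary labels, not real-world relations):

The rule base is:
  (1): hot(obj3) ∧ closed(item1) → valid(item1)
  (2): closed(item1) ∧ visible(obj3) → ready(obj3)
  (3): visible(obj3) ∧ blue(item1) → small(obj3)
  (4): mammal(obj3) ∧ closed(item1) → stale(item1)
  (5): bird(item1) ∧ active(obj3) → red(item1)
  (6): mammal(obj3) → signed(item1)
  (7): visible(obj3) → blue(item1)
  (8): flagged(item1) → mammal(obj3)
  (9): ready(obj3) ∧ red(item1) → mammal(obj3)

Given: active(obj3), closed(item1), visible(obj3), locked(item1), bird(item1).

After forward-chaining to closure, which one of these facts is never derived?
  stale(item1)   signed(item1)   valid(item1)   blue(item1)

Round 1 fires (2), (5), (7), giving ready(obj3), red(item1), blue(item1).
Round 2 fires (3), (9), giving small(obj3), mammal(obj3).
Round 3 fires (4), (6), giving stale(item1), signed(item1).
Derived: stale(item1) (round 3), signed(item1) (round 3), blue(item1) (round 1). valid(item1) never appears in any round.

valid(item1)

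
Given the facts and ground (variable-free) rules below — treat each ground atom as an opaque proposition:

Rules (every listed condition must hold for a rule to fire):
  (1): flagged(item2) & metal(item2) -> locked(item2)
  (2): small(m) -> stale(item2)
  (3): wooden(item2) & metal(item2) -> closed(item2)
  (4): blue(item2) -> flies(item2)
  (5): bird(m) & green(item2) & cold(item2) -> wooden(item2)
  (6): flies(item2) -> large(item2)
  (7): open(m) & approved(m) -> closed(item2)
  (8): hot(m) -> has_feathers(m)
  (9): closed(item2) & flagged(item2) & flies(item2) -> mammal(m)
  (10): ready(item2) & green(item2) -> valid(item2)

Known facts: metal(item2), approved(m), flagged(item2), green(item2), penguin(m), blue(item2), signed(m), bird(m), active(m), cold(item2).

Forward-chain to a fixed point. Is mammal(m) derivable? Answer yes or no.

yes

Round 1 — (1), (4), (5), derive locked(item2), flies(item2), wooden(item2).
Round 2 — (3), (6), derive closed(item2), large(item2).
Round 3 — (9), derive mammal(m).
mammal(m) appears in round 3, so it is derivable.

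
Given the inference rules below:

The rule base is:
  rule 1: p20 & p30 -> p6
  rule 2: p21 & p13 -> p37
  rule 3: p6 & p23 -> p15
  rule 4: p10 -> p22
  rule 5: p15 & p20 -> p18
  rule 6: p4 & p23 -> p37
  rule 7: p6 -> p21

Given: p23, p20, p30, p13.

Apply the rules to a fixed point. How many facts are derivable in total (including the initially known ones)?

9

Round 1: rule 1 [p20 & p30 -> p6]. Adds p6.
Round 2: rule 3 [p6 & p23 -> p15]; rule 7 [p6 -> p21]. Adds p15, p21.
Round 3: rule 2 [p21 & p13 -> p37]; rule 5 [p15 & p20 -> p18]. Adds p37, p18.
Closure: {p13, p15, p18, p20, p21, p23, p30, p37, p6} — 9 facts.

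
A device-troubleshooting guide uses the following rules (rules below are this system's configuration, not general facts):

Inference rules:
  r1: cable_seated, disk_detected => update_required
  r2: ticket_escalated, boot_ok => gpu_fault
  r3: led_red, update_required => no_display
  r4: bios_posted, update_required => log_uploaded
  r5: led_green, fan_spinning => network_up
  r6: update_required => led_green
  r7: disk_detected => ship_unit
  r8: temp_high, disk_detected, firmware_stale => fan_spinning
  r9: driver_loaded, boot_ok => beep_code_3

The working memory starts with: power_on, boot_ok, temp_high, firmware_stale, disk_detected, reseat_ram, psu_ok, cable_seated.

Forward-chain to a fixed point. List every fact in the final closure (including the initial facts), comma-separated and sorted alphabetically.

Round 1: r1 [cable_seated, disk_detected => update_required]; r7 [disk_detected => ship_unit]; r8 [temp_high, disk_detected, firmware_stale => fan_spinning]. New: update_required, ship_unit, fan_spinning.
Round 2: r6 [update_required => led_green]. New: led_green.
Round 3: r5 [led_green, fan_spinning => network_up]. New: network_up.

boot_ok, cable_seated, disk_detected, fan_spinning, firmware_stale, led_green, network_up, power_on, psu_ok, reseat_ram, ship_unit, temp_high, update_required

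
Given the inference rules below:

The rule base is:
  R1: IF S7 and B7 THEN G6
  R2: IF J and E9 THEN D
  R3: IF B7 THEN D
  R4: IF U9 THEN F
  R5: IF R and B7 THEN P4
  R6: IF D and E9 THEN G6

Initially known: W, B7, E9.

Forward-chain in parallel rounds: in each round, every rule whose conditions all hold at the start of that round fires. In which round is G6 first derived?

Round 1 — R3, derive D.
Round 2 — R6, derive G6.
G6 first appears in round 2.

2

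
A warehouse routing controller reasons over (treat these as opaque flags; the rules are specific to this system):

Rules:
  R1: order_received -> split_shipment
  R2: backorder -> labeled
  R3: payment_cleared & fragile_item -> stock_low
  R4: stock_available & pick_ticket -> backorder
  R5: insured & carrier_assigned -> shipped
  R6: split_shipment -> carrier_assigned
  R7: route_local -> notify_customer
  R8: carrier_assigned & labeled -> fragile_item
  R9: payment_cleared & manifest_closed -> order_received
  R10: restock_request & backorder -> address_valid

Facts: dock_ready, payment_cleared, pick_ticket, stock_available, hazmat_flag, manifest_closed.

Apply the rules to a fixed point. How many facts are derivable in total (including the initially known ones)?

Round 1 fires R4, R9, giving backorder, order_received.
Round 2 fires R1, R2, giving split_shipment, labeled.
Round 3 fires R6, giving carrier_assigned.
Round 4 fires R8, giving fragile_item.
Round 5 fires R3, giving stock_low.
Closure: {backorder, carrier_assigned, dock_ready, fragile_item, hazmat_flag, labeled, manifest_closed, order_received, payment_cleared, pick_ticket, split_shipment, stock_available, stock_low} — 13 facts.

13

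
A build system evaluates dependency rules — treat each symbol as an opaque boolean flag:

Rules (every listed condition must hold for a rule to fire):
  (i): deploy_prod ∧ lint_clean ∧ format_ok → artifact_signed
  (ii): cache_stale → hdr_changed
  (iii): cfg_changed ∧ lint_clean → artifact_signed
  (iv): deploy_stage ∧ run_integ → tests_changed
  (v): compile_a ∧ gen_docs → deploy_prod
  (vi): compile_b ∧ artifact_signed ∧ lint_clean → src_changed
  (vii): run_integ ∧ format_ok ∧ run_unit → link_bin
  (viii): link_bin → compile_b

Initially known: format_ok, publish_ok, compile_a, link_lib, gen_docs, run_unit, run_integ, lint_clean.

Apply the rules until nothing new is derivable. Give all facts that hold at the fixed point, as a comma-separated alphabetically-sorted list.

artifact_signed, compile_a, compile_b, deploy_prod, format_ok, gen_docs, link_bin, link_lib, lint_clean, publish_ok, run_integ, run_unit, src_changed

Round 1: (v) [compile_a ∧ gen_docs → deploy_prod]; (vii) [run_integ ∧ format_ok ∧ run_unit → link_bin]. New: deploy_prod, link_bin.
Round 2: (i) [deploy_prod ∧ lint_clean ∧ format_ok → artifact_signed]; (viii) [link_bin → compile_b]. New: artifact_signed, compile_b.
Round 3: (vi) [compile_b ∧ artifact_signed ∧ lint_clean → src_changed]. New: src_changed.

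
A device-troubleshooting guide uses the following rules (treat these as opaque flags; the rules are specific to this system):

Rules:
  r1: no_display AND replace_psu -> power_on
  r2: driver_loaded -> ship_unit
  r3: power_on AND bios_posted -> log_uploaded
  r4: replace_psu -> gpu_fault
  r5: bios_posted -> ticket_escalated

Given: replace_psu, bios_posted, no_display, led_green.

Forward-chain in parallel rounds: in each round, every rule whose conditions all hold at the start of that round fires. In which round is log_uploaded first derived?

Round 1: r1 [no_display AND replace_psu -> power_on]; r4 [replace_psu -> gpu_fault]; r5 [bios_posted -> ticket_escalated]. New: power_on, gpu_fault, ticket_escalated.
Round 2: r3 [power_on AND bios_posted -> log_uploaded]. New: log_uploaded.
log_uploaded first appears in round 2.

2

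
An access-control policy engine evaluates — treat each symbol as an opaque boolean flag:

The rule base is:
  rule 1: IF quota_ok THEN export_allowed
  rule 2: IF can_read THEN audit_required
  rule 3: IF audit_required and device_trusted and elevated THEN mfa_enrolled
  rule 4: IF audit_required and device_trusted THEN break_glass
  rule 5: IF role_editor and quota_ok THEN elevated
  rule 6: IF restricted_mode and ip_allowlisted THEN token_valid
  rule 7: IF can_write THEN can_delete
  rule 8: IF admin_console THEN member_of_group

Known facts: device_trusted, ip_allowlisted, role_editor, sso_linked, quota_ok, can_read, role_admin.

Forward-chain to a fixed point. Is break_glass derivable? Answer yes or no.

[1] rule 1 [IF quota_ok THEN export_allowed]; rule 2 [IF can_read THEN audit_required]; rule 5 [IF role_editor and quota_ok THEN elevated]. ⇒ new: export_allowed, audit_required, elevated.
[2] rule 3 [IF audit_required and device_trusted and elevated THEN mfa_enrolled]; rule 4 [IF audit_required and device_trusted THEN break_glass]. ⇒ new: mfa_enrolled, break_glass.
break_glass appears in round 2, so it is derivable.

yes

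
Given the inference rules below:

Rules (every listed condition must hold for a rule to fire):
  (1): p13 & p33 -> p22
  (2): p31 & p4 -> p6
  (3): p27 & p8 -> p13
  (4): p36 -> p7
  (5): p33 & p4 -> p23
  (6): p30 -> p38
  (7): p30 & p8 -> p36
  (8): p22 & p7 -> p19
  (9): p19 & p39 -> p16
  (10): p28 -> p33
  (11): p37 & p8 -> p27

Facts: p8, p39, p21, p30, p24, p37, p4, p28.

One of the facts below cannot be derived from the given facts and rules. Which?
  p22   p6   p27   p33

p6

Round 1 — (6), (7), (10), (11), derive p38, p36, p33, p27.
Round 2 — (3), (4), (5), derive p13, p7, p23.
Round 3 — (1), derive p22.
Round 4 — (8), derive p19.
Round 5 — (9), derive p16.
Derived: p22 (round 3), p27 (round 1), p33 (round 1). p6 never appears in any round.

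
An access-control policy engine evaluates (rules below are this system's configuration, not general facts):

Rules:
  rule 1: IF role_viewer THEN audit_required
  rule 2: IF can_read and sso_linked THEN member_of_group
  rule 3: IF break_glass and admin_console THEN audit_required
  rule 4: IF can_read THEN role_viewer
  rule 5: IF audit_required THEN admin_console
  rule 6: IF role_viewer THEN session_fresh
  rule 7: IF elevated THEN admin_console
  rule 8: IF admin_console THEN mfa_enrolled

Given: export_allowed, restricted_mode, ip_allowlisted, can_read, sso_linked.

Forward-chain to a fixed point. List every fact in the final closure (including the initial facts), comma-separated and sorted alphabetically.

admin_console, audit_required, can_read, export_allowed, ip_allowlisted, member_of_group, mfa_enrolled, restricted_mode, role_viewer, session_fresh, sso_linked

Round 1: rule 2 [IF can_read and sso_linked THEN member_of_group]; rule 4 [IF can_read THEN role_viewer]. New: member_of_group, role_viewer.
Round 2: rule 1 [IF role_viewer THEN audit_required]; rule 6 [IF role_viewer THEN session_fresh]. New: audit_required, session_fresh.
Round 3: rule 5 [IF audit_required THEN admin_console]. New: admin_console.
Round 4: rule 8 [IF admin_console THEN mfa_enrolled]. New: mfa_enrolled.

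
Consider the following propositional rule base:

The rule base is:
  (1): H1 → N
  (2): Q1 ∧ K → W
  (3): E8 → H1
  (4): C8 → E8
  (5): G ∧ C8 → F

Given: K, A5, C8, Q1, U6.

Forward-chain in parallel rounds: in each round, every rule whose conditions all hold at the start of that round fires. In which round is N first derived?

Round 1: (2) [Q1 ∧ K → W]; (4) [C8 → E8]. Adds W, E8.
Round 2: (3) [E8 → H1]. Adds H1.
Round 3: (1) [H1 → N]. Adds N.
N first appears in round 3.

3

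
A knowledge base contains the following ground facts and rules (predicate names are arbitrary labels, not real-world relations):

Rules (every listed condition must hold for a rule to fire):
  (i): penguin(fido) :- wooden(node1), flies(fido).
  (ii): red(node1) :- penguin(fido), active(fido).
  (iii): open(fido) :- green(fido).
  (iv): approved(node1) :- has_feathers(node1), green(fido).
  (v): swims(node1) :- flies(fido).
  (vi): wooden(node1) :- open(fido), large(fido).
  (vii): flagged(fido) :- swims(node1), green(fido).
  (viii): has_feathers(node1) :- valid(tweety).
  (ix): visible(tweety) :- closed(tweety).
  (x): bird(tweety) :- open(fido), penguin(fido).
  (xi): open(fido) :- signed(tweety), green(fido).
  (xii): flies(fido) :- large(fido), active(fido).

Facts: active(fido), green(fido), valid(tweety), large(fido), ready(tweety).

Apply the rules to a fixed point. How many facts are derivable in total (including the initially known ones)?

Round 1 — (iii), (viii), (xii), derive open(fido), has_feathers(node1), flies(fido).
Round 2 — (iv), (v), (vi), derive approved(node1), swims(node1), wooden(node1).
Round 3 — (i), (vii), derive penguin(fido), flagged(fido).
Round 4 — (ii), (x), derive red(node1), bird(tweety).
Closure: {active(fido), approved(node1), bird(tweety), flagged(fido), flies(fido), green(fido), has_feathers(node1), large(fido), open(fido), penguin(fido), ready(tweety), red(node1), swims(node1), valid(tweety), wooden(node1)} — 15 facts.

15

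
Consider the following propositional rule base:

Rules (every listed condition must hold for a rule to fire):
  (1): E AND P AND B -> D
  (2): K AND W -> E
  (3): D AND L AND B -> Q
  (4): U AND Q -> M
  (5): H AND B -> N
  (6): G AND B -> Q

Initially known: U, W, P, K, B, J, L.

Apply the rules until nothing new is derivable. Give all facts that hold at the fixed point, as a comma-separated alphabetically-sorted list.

B, D, E, J, K, L, M, P, Q, U, W

[1] (2) [K AND W -> E]. ⇒ new: E.
[2] (1) [E AND P AND B -> D]. ⇒ new: D.
[3] (3) [D AND L AND B -> Q]. ⇒ new: Q.
[4] (4) [U AND Q -> M]. ⇒ new: M.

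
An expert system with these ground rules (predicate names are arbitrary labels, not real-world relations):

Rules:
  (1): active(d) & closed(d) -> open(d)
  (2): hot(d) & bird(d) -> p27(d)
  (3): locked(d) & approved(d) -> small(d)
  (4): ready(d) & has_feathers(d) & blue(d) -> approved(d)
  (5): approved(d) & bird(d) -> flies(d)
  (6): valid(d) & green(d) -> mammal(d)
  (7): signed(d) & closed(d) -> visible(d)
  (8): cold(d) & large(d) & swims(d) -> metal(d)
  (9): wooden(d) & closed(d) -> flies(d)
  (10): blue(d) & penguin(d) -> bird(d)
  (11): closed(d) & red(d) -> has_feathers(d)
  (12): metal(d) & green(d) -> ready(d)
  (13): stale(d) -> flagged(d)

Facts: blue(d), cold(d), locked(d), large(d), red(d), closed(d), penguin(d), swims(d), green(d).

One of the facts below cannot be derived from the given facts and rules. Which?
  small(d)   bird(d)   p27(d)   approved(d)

Round 1 fires (8), (10), (11), giving metal(d), bird(d), has_feathers(d).
Round 2 fires (12), giving ready(d).
Round 3 fires (4), giving approved(d).
Round 4 fires (3), (5), giving small(d), flies(d).
Derived: bird(d) (round 1), approved(d) (round 3), small(d) (round 4). p27(d) never appears in any round.

p27(d)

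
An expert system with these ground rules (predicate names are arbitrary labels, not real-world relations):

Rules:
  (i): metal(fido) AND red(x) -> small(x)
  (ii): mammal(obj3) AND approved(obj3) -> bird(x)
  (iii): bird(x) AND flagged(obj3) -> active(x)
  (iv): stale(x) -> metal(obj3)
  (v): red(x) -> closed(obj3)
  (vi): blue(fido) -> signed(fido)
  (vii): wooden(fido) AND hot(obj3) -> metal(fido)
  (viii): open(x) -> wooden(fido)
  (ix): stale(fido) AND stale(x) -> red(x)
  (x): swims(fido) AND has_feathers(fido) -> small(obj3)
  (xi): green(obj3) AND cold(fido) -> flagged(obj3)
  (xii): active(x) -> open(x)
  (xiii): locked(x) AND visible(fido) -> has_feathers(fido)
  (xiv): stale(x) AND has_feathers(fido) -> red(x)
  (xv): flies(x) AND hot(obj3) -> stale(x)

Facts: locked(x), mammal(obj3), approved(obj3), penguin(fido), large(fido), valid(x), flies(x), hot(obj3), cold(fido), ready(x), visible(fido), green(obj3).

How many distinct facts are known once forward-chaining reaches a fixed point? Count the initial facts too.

24

[1] (ii) [mammal(obj3) AND approved(obj3) -> bird(x)]; (xi) [green(obj3) AND cold(fido) -> flagged(obj3)]; (xiii) [locked(x) AND visible(fido) -> has_feathers(fido)]; (xv) [flies(x) AND hot(obj3) -> stale(x)]. ⇒ new: bird(x), flagged(obj3), has_feathers(fido), stale(x).
[2] (iii) [bird(x) AND flagged(obj3) -> active(x)]; (iv) [stale(x) -> metal(obj3)]; (xiv) [stale(x) AND has_feathers(fido) -> red(x)]. ⇒ new: active(x), metal(obj3), red(x).
[3] (v) [red(x) -> closed(obj3)]; (xii) [active(x) -> open(x)]. ⇒ new: closed(obj3), open(x).
[4] (viii) [open(x) -> wooden(fido)]. ⇒ new: wooden(fido).
[5] (vii) [wooden(fido) AND hot(obj3) -> metal(fido)]. ⇒ new: metal(fido).
[6] (i) [metal(fido) AND red(x) -> small(x)]. ⇒ new: small(x).
Closure: {active(x), approved(obj3), bird(x), closed(obj3), cold(fido), flagged(obj3), flies(x), green(obj3), has_feathers(fido), hot(obj3), large(fido), locked(x), mammal(obj3), metal(fido), metal(obj3), open(x), penguin(fido), ready(x), red(x), small(x), stale(x), valid(x), visible(fido), wooden(fido)} — 24 facts.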